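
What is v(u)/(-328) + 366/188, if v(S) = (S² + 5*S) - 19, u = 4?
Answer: 29213/15416 ≈ 1.8950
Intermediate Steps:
v(S) = -19 + S² + 5*S
v(u)/(-328) + 366/188 = (-19 + 4² + 5*4)/(-328) + 366/188 = (-19 + 16 + 20)*(-1/328) + 366*(1/188) = 17*(-1/328) + 183/94 = -17/328 + 183/94 = 29213/15416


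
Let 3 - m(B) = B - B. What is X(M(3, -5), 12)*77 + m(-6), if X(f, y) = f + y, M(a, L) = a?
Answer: 1158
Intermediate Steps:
m(B) = 3 (m(B) = 3 - (B - B) = 3 - 1*0 = 3 + 0 = 3)
X(M(3, -5), 12)*77 + m(-6) = (3 + 12)*77 + 3 = 15*77 + 3 = 1155 + 3 = 1158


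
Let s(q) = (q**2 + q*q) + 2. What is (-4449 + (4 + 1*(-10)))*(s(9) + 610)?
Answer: -3448170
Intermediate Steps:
s(q) = 2 + 2*q**2 (s(q) = (q**2 + q**2) + 2 = 2*q**2 + 2 = 2 + 2*q**2)
(-4449 + (4 + 1*(-10)))*(s(9) + 610) = (-4449 + (4 + 1*(-10)))*((2 + 2*9**2) + 610) = (-4449 + (4 - 10))*((2 + 2*81) + 610) = (-4449 - 6)*((2 + 162) + 610) = -4455*(164 + 610) = -4455*774 = -3448170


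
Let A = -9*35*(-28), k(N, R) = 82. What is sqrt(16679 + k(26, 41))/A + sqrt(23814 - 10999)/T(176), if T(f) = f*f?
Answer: sqrt(16761)/8820 + sqrt(12815)/30976 ≈ 0.018333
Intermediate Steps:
T(f) = f**2
A = 8820 (A = -315*(-28) = 8820)
sqrt(16679 + k(26, 41))/A + sqrt(23814 - 10999)/T(176) = sqrt(16679 + 82)/8820 + sqrt(23814 - 10999)/(176**2) = sqrt(16761)*(1/8820) + sqrt(12815)/30976 = sqrt(16761)/8820 + sqrt(12815)*(1/30976) = sqrt(16761)/8820 + sqrt(12815)/30976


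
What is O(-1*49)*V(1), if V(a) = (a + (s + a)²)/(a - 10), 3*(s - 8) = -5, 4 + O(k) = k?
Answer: 26129/81 ≈ 322.58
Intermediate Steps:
O(k) = -4 + k
s = 19/3 (s = 8 + (⅓)*(-5) = 8 - 5/3 = 19/3 ≈ 6.3333)
V(a) = (a + (19/3 + a)²)/(-10 + a) (V(a) = (a + (19/3 + a)²)/(a - 10) = (a + (19/3 + a)²)/(-10 + a))
O(-1*49)*V(1) = (-4 - 1*49)*((1 + (19 + 3*1)²/9)/(-10 + 1)) = (-4 - 49)*((1 + (19 + 3)²/9)/(-9)) = -(-53)*(1 + (⅑)*22²)/9 = -(-53)*(1 + (⅑)*484)/9 = -(-53)*(1 + 484/9)/9 = -(-53)*493/(9*9) = -53*(-493/81) = 26129/81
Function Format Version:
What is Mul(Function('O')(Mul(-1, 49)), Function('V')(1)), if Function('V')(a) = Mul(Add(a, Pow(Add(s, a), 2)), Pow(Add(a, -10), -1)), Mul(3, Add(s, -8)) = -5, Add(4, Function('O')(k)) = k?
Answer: Rational(26129, 81) ≈ 322.58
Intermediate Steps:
Function('O')(k) = Add(-4, k)
s = Rational(19, 3) (s = Add(8, Mul(Rational(1, 3), -5)) = Add(8, Rational(-5, 3)) = Rational(19, 3) ≈ 6.3333)
Function('V')(a) = Mul(Pow(Add(-10, a), -1), Add(a, Pow(Add(Rational(19, 3), a), 2))) (Function('V')(a) = Mul(Add(a, Pow(Add(Rational(19, 3), a), 2)), Pow(Add(a, -10), -1)) = Mul(Add(a, Pow(Add(Rational(19, 3), a), 2)), Pow(Add(-10, a), -1)) = Mul(Pow(Add(-10, a), -1), Add(a, Pow(Add(Rational(19, 3), a), 2))))
Mul(Function('O')(Mul(-1, 49)), Function('V')(1)) = Mul(Add(-4, Mul(-1, 49)), Mul(Pow(Add(-10, 1), -1), Add(1, Mul(Rational(1, 9), Pow(Add(19, Mul(3, 1)), 2))))) = Mul(Add(-4, -49), Mul(Pow(-9, -1), Add(1, Mul(Rational(1, 9), Pow(Add(19, 3), 2))))) = Mul(-53, Mul(Rational(-1, 9), Add(1, Mul(Rational(1, 9), Pow(22, 2))))) = Mul(-53, Mul(Rational(-1, 9), Add(1, Mul(Rational(1, 9), 484)))) = Mul(-53, Mul(Rational(-1, 9), Add(1, Rational(484, 9)))) = Mul(-53, Mul(Rational(-1, 9), Rational(493, 9))) = Mul(-53, Rational(-493, 81)) = Rational(26129, 81)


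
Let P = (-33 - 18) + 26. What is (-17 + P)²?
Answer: 1764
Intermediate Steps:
P = -25 (P = -51 + 26 = -25)
(-17 + P)² = (-17 - 25)² = (-42)² = 1764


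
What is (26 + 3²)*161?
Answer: 5635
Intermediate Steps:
(26 + 3²)*161 = (26 + 9)*161 = 35*161 = 5635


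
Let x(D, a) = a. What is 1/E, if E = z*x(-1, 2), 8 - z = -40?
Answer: 1/96 ≈ 0.010417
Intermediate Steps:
z = 48 (z = 8 - 1*(-40) = 8 + 40 = 48)
E = 96 (E = 48*2 = 96)
1/E = 1/96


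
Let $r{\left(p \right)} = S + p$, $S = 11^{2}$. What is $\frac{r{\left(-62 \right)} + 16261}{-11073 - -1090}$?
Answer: $- \frac{16320}{9983} \approx -1.6348$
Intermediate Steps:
$S = 121$
$r{\left(p \right)} = 121 + p$
$\frac{r{\left(-62 \right)} + 16261}{-11073 - -1090} = \frac{\left(121 - 62\right) + 16261}{-11073 - -1090} = \frac{59 + 16261}{-11073 + 1090} = \frac{16320}{-9983} = 16320 \left(- \frac{1}{9983}\right) = - \frac{16320}{9983}$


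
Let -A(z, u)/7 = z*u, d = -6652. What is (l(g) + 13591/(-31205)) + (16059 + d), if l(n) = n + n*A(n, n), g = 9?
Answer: 134573574/31205 ≈ 4312.6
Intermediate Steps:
A(z, u) = -7*u*z (A(z, u) = -7*z*u = -7*u*z)
l(n) = n - 7*n³ (l(n) = n + n*(-7*n*n) = n + n*(-7*n²) = n - 7*n³)
(l(g) + 13591/(-31205)) + (16059 + d) = ((9 - 7*9³) + 13591/(-31205)) + (16059 - 6652) = ((9 - 7*729) + 13591*(-1/31205)) + 9407 = ((9 - 5103) - 13591/31205) + 9407 = (-5094 - 13591/31205) + 9407 = -158971861/31205 + 9407 = 134573574/31205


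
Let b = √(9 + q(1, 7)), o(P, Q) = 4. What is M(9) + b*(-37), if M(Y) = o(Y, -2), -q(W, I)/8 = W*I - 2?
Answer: 4 - 37*I*√31 ≈ 4.0 - 206.01*I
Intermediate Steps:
q(W, I) = 16 - 8*I*W (q(W, I) = -8*(W*I - 2) = -8*(I*W - 2) = -8*(-2 + I*W) = 16 - 8*I*W)
M(Y) = 4
b = I*√31 (b = √(9 + (16 - 8*7*1)) = √(9 + (16 - 56)) = √(9 - 40) = √(-31) = I*√31 ≈ 5.5678*I)
M(9) + b*(-37) = 4 + (I*√31)*(-37) = 4 - 37*I*√31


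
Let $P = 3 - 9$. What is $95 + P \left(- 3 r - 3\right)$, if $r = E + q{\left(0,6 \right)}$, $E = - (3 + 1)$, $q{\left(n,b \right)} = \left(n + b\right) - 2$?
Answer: $113$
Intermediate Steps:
$q{\left(n,b \right)} = -2 + b + n$ ($q{\left(n,b \right)} = \left(b + n\right) - 2 = -2 + b + n$)
$E = -4$ ($E = \left(-1\right) 4 = -4$)
$r = 0$ ($r = -4 + \left(-2 + 6 + 0\right) = -4 + 4 = 0$)
$P = -6$ ($P = 3 - 9 = -6$)
$95 + P \left(- 3 r - 3\right) = 95 - 6 \left(\left(-3\right) 0 - 3\right) = 95 - 6 \left(0 - 3\right) = 95 - -18 = 95 + 18 = 113$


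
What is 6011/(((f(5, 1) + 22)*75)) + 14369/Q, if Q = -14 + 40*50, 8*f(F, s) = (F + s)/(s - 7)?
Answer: 94698631/8688750 ≈ 10.899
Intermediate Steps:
f(F, s) = (F + s)/(8*(-7 + s)) (f(F, s) = ((F + s)/(s - 7))/8 = ((F + s)/(-7 + s))/8 = (F + s)/(8*(-7 + s)))
Q = 1986 (Q = -14 + 2000 = 1986)
6011/(((f(5, 1) + 22)*75)) + 14369/Q = 6011/((((5 + 1)/(8*(-7 + 1)) + 22)*75)) + 14369/1986 = 6011/((((⅛)*6/(-6) + 22)*75)) + 14369*(1/1986) = 6011/((((⅛)*(-⅙)*6 + 22)*75)) + 14369/1986 = 6011/(((-⅛ + 22)*75)) + 14369/1986 = 6011/(((175/8)*75)) + 14369/1986 = 6011/(13125/8) + 14369/1986 = 6011*(8/13125) + 14369/1986 = 48088/13125 + 14369/1986 = 94698631/8688750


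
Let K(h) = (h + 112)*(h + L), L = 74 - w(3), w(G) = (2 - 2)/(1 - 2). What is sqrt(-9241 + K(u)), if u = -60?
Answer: I*sqrt(8513) ≈ 92.266*I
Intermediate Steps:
w(G) = 0 (w(G) = 0/(-1) = 0*(-1) = 0)
L = 74 (L = 74 - 1*0 = 74 + 0 = 74)
K(h) = (74 + h)*(112 + h) (K(h) = (h + 112)*(h + 74) = (112 + h)*(74 + h) = (74 + h)*(112 + h))
sqrt(-9241 + K(u)) = sqrt(-9241 + (8288 + (-60)**2 + 186*(-60))) = sqrt(-9241 + (8288 + 3600 - 11160)) = sqrt(-9241 + 728) = sqrt(-8513) = I*sqrt(8513)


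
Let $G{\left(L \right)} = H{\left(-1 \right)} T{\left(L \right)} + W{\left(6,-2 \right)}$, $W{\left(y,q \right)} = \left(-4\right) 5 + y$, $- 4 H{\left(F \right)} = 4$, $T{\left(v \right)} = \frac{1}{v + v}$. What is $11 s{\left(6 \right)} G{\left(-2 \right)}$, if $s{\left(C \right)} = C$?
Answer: $- \frac{1815}{2} \approx -907.5$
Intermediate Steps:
$T{\left(v \right)} = \frac{1}{2 v}$
$H{\left(F \right)} = -1$ ($H{\left(F \right)} = \left(- \frac{1}{4}\right) 4 = -1$)
$W{\left(y,q \right)} = -20 + y$
$G{\left(L \right)} = -14 - \frac{1}{2 L}$ ($G{\left(L \right)} = - \frac{1}{2 L} + \left(-20 + 6\right) = - \frac{1}{2 L} - 14 = -14 - \frac{1}{2 L}$)
$11 s{\left(6 \right)} G{\left(-2 \right)} = 11 \cdot 6 \left(-14 - \frac{1}{2 \left(-2\right)}\right) = 66 \left(-14 - - \frac{1}{4}\right) = 66 \left(-14 + \frac{1}{4}\right) = 66 \left(- \frac{55}{4}\right) = - \frac{1815}{2}$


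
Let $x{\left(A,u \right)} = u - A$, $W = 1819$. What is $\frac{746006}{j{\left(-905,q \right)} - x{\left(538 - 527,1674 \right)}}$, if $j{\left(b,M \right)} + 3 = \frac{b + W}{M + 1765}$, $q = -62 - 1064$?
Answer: $- \frac{238348917}{531830} \approx -448.17$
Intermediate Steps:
$q = -1126$ ($q = -62 - 1064 = -1126$)
$j{\left(b,M \right)} = -3 + \frac{1819 + b}{1765 + M}$ ($j{\left(b,M \right)} = -3 + \frac{b + 1819}{M + 1765} = -3 + \frac{1819 + b}{1765 + M}$)
$\frac{746006}{j{\left(-905,q \right)} - x{\left(538 - 527,1674 \right)}} = \frac{746006}{\frac{-3476 - 905 - -3378}{1765 - 1126} - \left(1674 - \left(538 - 527\right)\right)} = \frac{746006}{\frac{-3476 - 905 + 3378}{639} - \left(1674 - 11\right)} = \frac{746006}{\frac{1}{639} \left(-1003\right) - \left(1674 - 11\right)} = \frac{746006}{- \frac{1003}{639} - 1663} = \frac{746006}{- \frac{1063660}{639}} = 746006 \left(- \frac{639}{1063660}\right) = - \frac{238348917}{531830}$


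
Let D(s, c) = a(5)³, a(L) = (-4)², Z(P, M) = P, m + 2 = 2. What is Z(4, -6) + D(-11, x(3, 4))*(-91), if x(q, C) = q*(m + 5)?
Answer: -372732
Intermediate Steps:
m = 0 (m = -2 + 2 = 0)
x(q, C) = 5*q (x(q, C) = q*(0 + 5) = q*5 = 5*q)
a(L) = 16
D(s, c) = 4096 (D(s, c) = 16³ = 4096)
Z(4, -6) + D(-11, x(3, 4))*(-91) = 4 + 4096*(-91) = 4 - 372736 = -372732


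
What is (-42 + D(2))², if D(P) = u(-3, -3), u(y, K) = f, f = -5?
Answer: 2209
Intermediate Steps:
u(y, K) = -5
D(P) = -5
(-42 + D(2))² = (-42 - 5)² = (-47)² = 2209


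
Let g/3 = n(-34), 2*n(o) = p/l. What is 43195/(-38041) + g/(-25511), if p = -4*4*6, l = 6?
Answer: -1101034661/970463951 ≈ -1.1345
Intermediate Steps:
p = -96 (p = -16*6 = -96)
n(o) = -8 (n(o) = (-96/6)/2 = (-96*⅙)/2 = (½)*(-16) = -8)
g = -24 (g = 3*(-8) = -24)
43195/(-38041) + g/(-25511) = 43195/(-38041) - 24/(-25511) = 43195*(-1/38041) - 24*(-1/25511) = -43195/38041 + 24/25511 = -1101034661/970463951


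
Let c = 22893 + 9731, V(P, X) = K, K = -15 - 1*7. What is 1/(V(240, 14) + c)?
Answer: 1/32602 ≈ 3.0673e-5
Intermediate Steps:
K = -22 (K = -15 - 7 = -22)
V(P, X) = -22
c = 32624
1/(V(240, 14) + c) = 1/(-22 + 32624) = 1/32602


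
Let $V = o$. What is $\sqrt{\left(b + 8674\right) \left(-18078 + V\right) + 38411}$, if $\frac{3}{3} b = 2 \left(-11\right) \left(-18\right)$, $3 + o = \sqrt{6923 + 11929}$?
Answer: $\sqrt{-163956259 + 18140 \sqrt{4713}} \approx 12756.0 i$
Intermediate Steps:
$o = -3 + 2 \sqrt{4713}$ ($o = -3 + \sqrt{6923 + 11929} = -3 + \sqrt{18852} = -3 + 2 \sqrt{4713} \approx 134.3$)
$V = -3 + 2 \sqrt{4713} \approx 134.3$
$b = 396$ ($b = 2 \left(-11\right) \left(-18\right) = \left(-22\right) \left(-18\right) = 396$)
$\sqrt{\left(b + 8674\right) \left(-18078 + V\right) + 38411} = \sqrt{\left(396 + 8674\right) \left(-18078 - \left(3 - 2 \sqrt{4713}\right)\right) + 38411} = \sqrt{9070 \left(-18081 + 2 \sqrt{4713}\right) + 38411} = \sqrt{\left(-163994670 + 18140 \sqrt{4713}\right) + 38411} = \sqrt{-163956259 + 18140 \sqrt{4713}}$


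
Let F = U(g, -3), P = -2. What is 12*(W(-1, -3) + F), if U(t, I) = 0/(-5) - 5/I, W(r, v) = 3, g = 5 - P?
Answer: 56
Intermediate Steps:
g = 7 (g = 5 - 1*(-2) = 5 + 2 = 7)
U(t, I) = -5/I (U(t, I) = 0*(-⅕) - 5/I = 0 - 5/I = -5/I)
F = 5/3 (F = -5/(-3) = -5*(-⅓) = 5/3 ≈ 1.6667)
12*(W(-1, -3) + F) = 12*(3 + 5/3) = 12*(14/3) = 56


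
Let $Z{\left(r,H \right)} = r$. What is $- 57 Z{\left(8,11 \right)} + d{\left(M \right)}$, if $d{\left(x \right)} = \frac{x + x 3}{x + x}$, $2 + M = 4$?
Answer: $-454$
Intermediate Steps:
$M = 2$ ($M = -2 + 4 = 2$)
$d{\left(x \right)} = 2$ ($d{\left(x \right)} = \frac{x + 3 x}{2 x} = 4 x \frac{1}{2 x} = 2$)
$- 57 Z{\left(8,11 \right)} + d{\left(M \right)} = \left(-57\right) 8 + 2 = -456 + 2 = -454$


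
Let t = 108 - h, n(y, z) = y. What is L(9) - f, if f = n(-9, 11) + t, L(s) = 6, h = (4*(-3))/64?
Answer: -1491/16 ≈ -93.188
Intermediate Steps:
h = -3/16 (h = -12*1/64 = -3/16 ≈ -0.18750)
t = 1731/16 (t = 108 - 1*(-3/16) = 108 + 3/16 = 1731/16 ≈ 108.19)
f = 1587/16 (f = -9 + 1731/16 = 1587/16 ≈ 99.188)
L(9) - f = 6 - 1*1587/16 = 6 - 1587/16 = -1491/16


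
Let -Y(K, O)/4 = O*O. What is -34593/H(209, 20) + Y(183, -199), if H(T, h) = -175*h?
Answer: -554379407/3500 ≈ -1.5839e+5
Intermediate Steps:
Y(K, O) = -4*O**2 (Y(K, O) = -4*O*O = -4*O**2)
-34593/H(209, 20) + Y(183, -199) = -34593/((-175*20)) - 4*(-199)**2 = -34593/(-3500) - 4*39601 = -34593*(-1/3500) - 158404 = 34593/3500 - 158404 = -554379407/3500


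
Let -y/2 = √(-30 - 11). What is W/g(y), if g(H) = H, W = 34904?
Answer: 17452*I*√41/41 ≈ 2725.5*I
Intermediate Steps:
y = -2*I*√41 (y = -2*√(-30 - 11) = -2*I*√41 ≈ -12.806*I)
W/g(y) = 34904/((-2*I*√41)) = 34904*(I*√41/82) = 17452*I*√41/41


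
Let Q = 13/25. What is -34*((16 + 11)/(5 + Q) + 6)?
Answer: -8517/23 ≈ -370.30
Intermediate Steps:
Q = 13/25 (Q = 13*(1/25) = 13/25 ≈ 0.52000)
-34*((16 + 11)/(5 + Q) + 6) = -34*((16 + 11)/(5 + 13/25) + 6) = -34*(27/(138/25) + 6) = -34*(27*(25/138) + 6) = -34*(225/46 + 6) = -34*501/46 = -8517/23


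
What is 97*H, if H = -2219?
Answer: -215243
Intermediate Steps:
97*H = 97*(-2219) = -215243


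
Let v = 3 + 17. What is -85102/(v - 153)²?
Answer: -85102/17689 ≈ -4.8110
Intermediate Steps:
v = 20
-85102/(v - 153)² = -85102/(20 - 153)² = -85102/((-133)²) = -85102/17689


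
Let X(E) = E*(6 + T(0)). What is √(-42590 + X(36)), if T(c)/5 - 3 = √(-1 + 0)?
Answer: √(-41834 + 180*I) ≈ 0.44 + 204.53*I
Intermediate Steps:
T(c) = 15 + 5*I (T(c) = 15 + 5*√(-1 + 0) = 15 + 5*√(-1) = 15 + 5*I)
X(E) = E*(21 + 5*I) (X(E) = E*(6 + (15 + 5*I)) = E*(21 + 5*I))
√(-42590 + X(36)) = √(-42590 + 36*(21 + 5*I)) = √(-42590 + (756 + 180*I)) = √(-41834 + 180*I)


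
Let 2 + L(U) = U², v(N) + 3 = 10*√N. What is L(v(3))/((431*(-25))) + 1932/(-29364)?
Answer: -2486004/26366425 + 12*√3/2155 ≈ -0.084642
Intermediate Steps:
v(N) = -3 + 10*√N
L(U) = -2 + U²
L(v(3))/((431*(-25))) + 1932/(-29364) = (-2 + (-3 + 10*√3)²)/((431*(-25))) + 1932/(-29364) = (-2 + (-3 + 10*√3)²)/(-10775) + 1932*(-1/29364) = (-2 + (-3 + 10*√3)²)*(-1/10775) - 161/2447 = (2/10775 - (-3 + 10*√3)²/10775) - 161/2447 = -1729881/26366425 - (-3 + 10*√3)²/10775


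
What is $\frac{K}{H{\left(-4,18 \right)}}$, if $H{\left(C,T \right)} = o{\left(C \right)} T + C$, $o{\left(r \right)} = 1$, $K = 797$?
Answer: $\frac{797}{14} \approx 56.929$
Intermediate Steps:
$H{\left(C,T \right)} = C + T$ ($H{\left(C,T \right)} = 1 T + C = T + C = C + T$)
$\frac{K}{H{\left(-4,18 \right)}} = \frac{797}{-4 + 18} = \frac{797}{14}$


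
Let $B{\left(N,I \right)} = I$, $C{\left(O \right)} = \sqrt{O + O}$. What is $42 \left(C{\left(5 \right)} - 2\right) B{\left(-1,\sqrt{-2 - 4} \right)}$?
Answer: $84 i \left(\sqrt{15} - \sqrt{6}\right) \approx 119.57 i$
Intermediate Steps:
$C{\left(O \right)} = \sqrt{2} \sqrt{O}$ ($C{\left(O \right)} = \sqrt{2 O} = \sqrt{2} \sqrt{O}$)
$42 \left(C{\left(5 \right)} - 2\right) B{\left(-1,\sqrt{-2 - 4} \right)} = 42 \left(\sqrt{2} \sqrt{5} - 2\right) \sqrt{-2 - 4} = 42 \left(\sqrt{10} - 2\right) \sqrt{-6} = 42 \left(-2 + \sqrt{10}\right) i \sqrt{6} = \left(-84 + 42 \sqrt{10}\right) i \sqrt{6} = i \sqrt{6} \left(-84 + 42 \sqrt{10}\right)$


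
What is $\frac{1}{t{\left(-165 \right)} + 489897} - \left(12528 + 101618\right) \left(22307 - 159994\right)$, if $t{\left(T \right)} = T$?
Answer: $\frac{7696833947339065}{489732} \approx 1.5716 \cdot 10^{10}$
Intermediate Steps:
$\frac{1}{t{\left(-165 \right)} + 489897} - \left(12528 + 101618\right) \left(22307 - 159994\right) = \frac{1}{-165 + 489897} - \left(12528 + 101618\right) \left(22307 - 159994\right) = \frac{1}{489732} - 114146 \left(-137687\right) = \frac{1}{489732} - -15716420302 = \frac{1}{489732} + 15716420302 = \frac{7696833947339065}{489732}$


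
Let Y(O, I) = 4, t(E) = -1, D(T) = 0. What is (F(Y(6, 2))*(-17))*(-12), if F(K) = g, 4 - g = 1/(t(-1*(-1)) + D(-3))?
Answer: 1020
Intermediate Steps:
g = 5 (g = 4 - 1/(-1 + 0) = 4 - 1/(-1) = 4 - 1*(-1) = 4 + 1 = 5)
F(K) = 5
(F(Y(6, 2))*(-17))*(-12) = (5*(-17))*(-12) = -85*(-12) = 1020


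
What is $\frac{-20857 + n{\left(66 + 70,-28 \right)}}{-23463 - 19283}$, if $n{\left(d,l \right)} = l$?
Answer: $\frac{20885}{42746} \approx 0.48858$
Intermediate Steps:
$\frac{-20857 + n{\left(66 + 70,-28 \right)}}{-23463 - 19283} = \frac{-20857 - 28}{-23463 - 19283} = - \frac{20885}{-42746} = \left(-20885\right) \left(- \frac{1}{42746}\right) = \frac{20885}{42746}$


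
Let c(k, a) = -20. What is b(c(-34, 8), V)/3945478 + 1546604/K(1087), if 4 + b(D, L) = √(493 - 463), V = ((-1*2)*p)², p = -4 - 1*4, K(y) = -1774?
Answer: -1525523015952/1749819493 + √30/3945478 ≈ -871.82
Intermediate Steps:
p = -8 (p = -4 - 4 = -8)
V = 256 (V = (-1*2*(-8))² = (-2*(-8))² = 16² = 256)
b(D, L) = -4 + √30 (b(D, L) = -4 + √(493 - 463) = -4 + √30)
b(c(-34, 8), V)/3945478 + 1546604/K(1087) = (-4 + √30)/3945478 + 1546604/(-1774) = (-4 + √30)*(1/3945478) + 1546604*(-1/1774) = (-2/1972739 + √30/3945478) - 773302/887 = -1525523015952/1749819493 + √30/3945478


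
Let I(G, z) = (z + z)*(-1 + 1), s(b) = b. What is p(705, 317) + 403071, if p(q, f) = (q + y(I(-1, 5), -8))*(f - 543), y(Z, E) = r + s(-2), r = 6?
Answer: 242837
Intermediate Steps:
I(G, z) = 0 (I(G, z) = (2*z)*0 = 0)
y(Z, E) = 4 (y(Z, E) = 6 - 2 = 4)
p(q, f) = (-543 + f)*(4 + q) (p(q, f) = (q + 4)*(f - 543) = (4 + q)*(-543 + f) = (-543 + f)*(4 + q))
p(705, 317) + 403071 = (-2172 - 543*705 + 4*317 + 317*705) + 403071 = (-2172 - 382815 + 1268 + 223485) + 403071 = -160234 + 403071 = 242837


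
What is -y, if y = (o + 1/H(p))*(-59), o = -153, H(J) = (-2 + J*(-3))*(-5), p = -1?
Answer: -45194/5 ≈ -9038.8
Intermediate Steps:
H(J) = 10 + 15*J (H(J) = (-2 - 3*J)*(-5) = 10 + 15*J)
y = 45194/5 (y = (-153 + 1/(10 + 15*(-1)))*(-59) = (-153 + 1/(10 - 15))*(-59) = (-153 + 1/(-5))*(-59) = (-153 - 1/5)*(-59) = -766/5*(-59) = 45194/5 ≈ 9038.8)
-y = -1*45194/5 = -45194/5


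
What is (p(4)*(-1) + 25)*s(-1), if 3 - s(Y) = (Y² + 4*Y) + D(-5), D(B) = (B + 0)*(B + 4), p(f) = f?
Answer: 21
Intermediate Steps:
D(B) = B*(4 + B)
s(Y) = -2 - Y² - 4*Y (s(Y) = 3 - ((Y² + 4*Y) - 5*(4 - 5)) = 3 - ((Y² + 4*Y) - 5*(-1)) = 3 - ((Y² + 4*Y) + 5) = 3 - (5 + Y² + 4*Y) = 3 + (-5 - Y² - 4*Y) = -2 - Y² - 4*Y)
(p(4)*(-1) + 25)*s(-1) = (4*(-1) + 25)*(-2 - 1*(-1)² - 4*(-1)) = (-4 + 25)*(-2 - 1*1 + 4) = 21*(-2 - 1 + 4) = 21*1 = 21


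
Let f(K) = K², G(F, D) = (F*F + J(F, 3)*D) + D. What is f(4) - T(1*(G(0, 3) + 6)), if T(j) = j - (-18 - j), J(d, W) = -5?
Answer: 10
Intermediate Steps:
G(F, D) = F² - 4*D (G(F, D) = (F*F - 5*D) + D = (F² - 5*D) + D = F² - 4*D)
T(j) = 18 + 2*j (T(j) = j + (18 + j) = 18 + 2*j)
f(4) - T(1*(G(0, 3) + 6)) = 4² - (18 + 2*(1*((0² - 4*3) + 6))) = 16 - (18 + 2*(1*((0 - 12) + 6))) = 16 - (18 + 2*(1*(-12 + 6))) = 16 - (18 + 2*(1*(-6))) = 16 - (18 + 2*(-6)) = 16 - (18 - 12) = 16 - 1*6 = 16 - 6 = 10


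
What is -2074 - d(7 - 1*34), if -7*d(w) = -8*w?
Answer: -14302/7 ≈ -2043.1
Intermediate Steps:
d(w) = 8*w/7 (d(w) = -(-8)*w/7 = 8*w/7)
-2074 - d(7 - 1*34) = -2074 - 8*(7 - 1*34)/7 = -2074 - 8*(7 - 34)/7 = -2074 - 8*(-27)/7 = -2074 - 1*(-216/7) = -2074 + 216/7 = -14302/7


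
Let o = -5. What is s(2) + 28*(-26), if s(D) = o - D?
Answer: -735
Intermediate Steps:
s(D) = -5 - D
s(2) + 28*(-26) = (-5 - 1*2) + 28*(-26) = (-5 - 2) - 728 = -7 - 728 = -735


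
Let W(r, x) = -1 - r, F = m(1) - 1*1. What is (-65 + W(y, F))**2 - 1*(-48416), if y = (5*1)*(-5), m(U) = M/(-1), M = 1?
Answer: 50097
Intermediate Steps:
m(U) = -1 (m(U) = 1/(-1) = 1*(-1) = -1)
y = -25 (y = 5*(-5) = -25)
F = -2 (F = -1 - 1*1 = -1 - 1 = -2)
(-65 + W(y, F))**2 - 1*(-48416) = (-65 + (-1 - 1*(-25)))**2 - 1*(-48416) = (-65 + (-1 + 25))**2 + 48416 = (-65 + 24)**2 + 48416 = (-41)**2 + 48416 = 1681 + 48416 = 50097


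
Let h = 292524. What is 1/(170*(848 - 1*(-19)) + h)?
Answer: 1/439914 ≈ 2.2732e-6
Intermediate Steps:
1/(170*(848 - 1*(-19)) + h) = 1/(170*(848 - 1*(-19)) + 292524) = 1/(170*(848 + 19) + 292524) = 1/(170*867 + 292524) = 1/(147390 + 292524) = 1/439914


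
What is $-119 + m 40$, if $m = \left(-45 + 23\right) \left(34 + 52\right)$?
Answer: $-75799$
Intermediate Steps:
$m = -1892$ ($m = \left(-22\right) 86 = -1892$)
$-119 + m 40 = -119 - 75680 = -75799$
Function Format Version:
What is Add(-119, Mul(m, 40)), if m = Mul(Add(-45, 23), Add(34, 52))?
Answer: -75799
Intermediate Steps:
m = -1892 (m = Mul(-22, 86) = -1892)
Add(-119, Mul(m, 40)) = Add(-119, Mul(-1892, 40)) = Add(-119, -75680) = -75799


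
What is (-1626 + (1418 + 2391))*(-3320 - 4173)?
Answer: -16357219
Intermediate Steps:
(-1626 + (1418 + 2391))*(-3320 - 4173) = (-1626 + 3809)*(-7493) = 2183*(-7493) = -16357219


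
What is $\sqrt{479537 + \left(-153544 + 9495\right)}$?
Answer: $8 \sqrt{5242} \approx 579.21$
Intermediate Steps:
$\sqrt{479537 + \left(-153544 + 9495\right)} = \sqrt{479537 - 144049} = \sqrt{335488} = 8 \sqrt{5242}$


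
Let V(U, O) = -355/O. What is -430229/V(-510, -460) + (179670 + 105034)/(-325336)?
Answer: -1609645819104/2887357 ≈ -5.5748e+5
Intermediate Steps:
-430229/V(-510, -460) + (179670 + 105034)/(-325336) = -430229/((-355/(-460))) + (179670 + 105034)/(-325336) = -430229/((-355*(-1/460))) + 284704*(-1/325336) = -430229/71/92 - 35588/40667 = -430229*92/71 - 35588/40667 = -39581068/71 - 35588/40667 = -1609645819104/2887357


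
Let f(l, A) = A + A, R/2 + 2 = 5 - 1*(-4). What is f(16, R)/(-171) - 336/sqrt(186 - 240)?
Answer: -28/171 + 56*I*sqrt(6)/3 ≈ -0.16374 + 45.724*I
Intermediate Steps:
R = 14 (R = -4 + 2*(5 - 1*(-4)) = -4 + 2*(5 + 4) = -4 + 2*9 = -4 + 18 = 14)
f(l, A) = 2*A
f(16, R)/(-171) - 336/sqrt(186 - 240) = (2*14)/(-171) - 336/sqrt(186 - 240) = 28*(-1/171) - 336*(-I*sqrt(6)/18) = -28/171 - 336*(-I*sqrt(6)/18) = -28/171 - (-56)*I*sqrt(6)/3 = -28/171 + 56*I*sqrt(6)/3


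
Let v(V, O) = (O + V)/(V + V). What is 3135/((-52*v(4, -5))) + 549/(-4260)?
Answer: 8901021/18460 ≈ 482.18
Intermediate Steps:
v(V, O) = (O + V)/(2*V) (v(V, O) = (O + V)/((2*V)) = (O + V)*(1/(2*V)) = (O + V)/(2*V))
3135/((-52*v(4, -5))) + 549/(-4260) = 3135/((-26*(-5 + 4)/4)) + 549/(-4260) = 3135/((-26*(-1)/4)) + 549*(-1/4260) = 3135/((-52*(-1/8))) - 183/1420 = 3135/(13/2) - 183/1420 = 3135*(2/13) - 183/1420 = 6270/13 - 183/1420 = 8901021/18460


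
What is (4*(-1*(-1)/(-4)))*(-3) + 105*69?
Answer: 7248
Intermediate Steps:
(4*(-1*(-1)/(-4)))*(-3) + 105*69 = (4*(1*(-¼)))*(-3) + 7245 = (4*(-¼))*(-3) + 7245 = -1*(-3) + 7245 = 3 + 7245 = 7248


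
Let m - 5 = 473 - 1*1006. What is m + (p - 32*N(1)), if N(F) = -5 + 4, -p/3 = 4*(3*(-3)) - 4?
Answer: -376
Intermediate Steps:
p = 120 (p = -3*(4*(3*(-3)) - 4) = -3*(4*(-9) - 4) = -3*(-36 - 4) = -3*(-40) = 120)
N(F) = -1
m = -528 (m = 5 + (473 - 1*1006) = 5 + (473 - 1006) = 5 - 533 = -528)
m + (p - 32*N(1)) = -528 + (120 - 32*(-1)) = -528 + (120 + 32) = -528 + 152 = -376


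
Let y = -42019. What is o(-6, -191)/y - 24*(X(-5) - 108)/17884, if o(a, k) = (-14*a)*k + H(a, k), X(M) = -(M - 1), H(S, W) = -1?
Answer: 5732519/11050997 ≈ 0.51873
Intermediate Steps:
X(M) = 1 - M (X(M) = -(-1 + M) = 1 - M)
o(a, k) = -1 - 14*a*k (o(a, k) = (-14*a)*k - 1 = -14*a*k - 1 = -1 - 14*a*k)
o(-6, -191)/y - 24*(X(-5) - 108)/17884 = (-1 - 14*(-6)*(-191))/(-42019) - 24*((1 - 1*(-5)) - 108)/17884 = (-1 - 16044)*(-1/42019) - 24*((1 + 5) - 108)*(1/17884) = -16045*(-1/42019) - 24*(6 - 108)*(1/17884) = 16045/42019 - 24*(-102)*(1/17884) = 16045/42019 + 2448*(1/17884) = 16045/42019 + 36/263 = 5732519/11050997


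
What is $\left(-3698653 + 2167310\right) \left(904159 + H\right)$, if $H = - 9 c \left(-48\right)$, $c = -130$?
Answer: $-1298577332657$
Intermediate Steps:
$H = -56160$ ($H = \left(-9\right) \left(-130\right) \left(-48\right) = 1170 \left(-48\right) = -56160$)
$\left(-3698653 + 2167310\right) \left(904159 + H\right) = \left(-3698653 + 2167310\right) \left(904159 - 56160\right) = \left(-1531343\right) 847999 = -1298577332657$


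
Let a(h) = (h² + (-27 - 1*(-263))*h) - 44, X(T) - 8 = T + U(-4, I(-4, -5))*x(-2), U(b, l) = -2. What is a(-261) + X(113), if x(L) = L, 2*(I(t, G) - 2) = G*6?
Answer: 6606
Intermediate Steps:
I(t, G) = 2 + 3*G (I(t, G) = 2 + (G*6)/2 = 2 + (6*G)/2 = 2 + 3*G)
X(T) = 12 + T (X(T) = 8 + (T - 2*(-2)) = 8 + (T + 4) = 8 + (4 + T) = 12 + T)
a(h) = -44 + h² + 236*h (a(h) = (h² + (-27 + 263)*h) - 44 = (h² + 236*h) - 44 = -44 + h² + 236*h)
a(-261) + X(113) = (-44 + (-261)² + 236*(-261)) + (12 + 113) = (-44 + 68121 - 61596) + 125 = 6481 + 125 = 6606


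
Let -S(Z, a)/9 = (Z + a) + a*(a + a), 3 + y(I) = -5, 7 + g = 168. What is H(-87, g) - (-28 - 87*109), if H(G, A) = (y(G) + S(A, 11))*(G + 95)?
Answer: -20361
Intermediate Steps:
g = 161 (g = -7 + 168 = 161)
y(I) = -8 (y(I) = -3 - 5 = -8)
S(Z, a) = -18*a**2 - 9*Z - 9*a (S(Z, a) = -9*((Z + a) + a*(a + a)) = -9*((Z + a) + a*(2*a)) = -9*((Z + a) + 2*a**2) = -9*(Z + a + 2*a**2) = -18*a**2 - 9*Z - 9*a)
H(G, A) = (-2285 - 9*A)*(95 + G) (H(G, A) = (-8 + (-18*11**2 - 9*A - 9*11))*(G + 95) = (-8 + (-18*121 - 9*A - 99))*(95 + G) = (-8 + (-2178 - 9*A - 99))*(95 + G) = (-8 + (-2277 - 9*A))*(95 + G) = (-2285 - 9*A)*(95 + G))
H(-87, g) - (-28 - 87*109) = (-217075 - 2285*(-87) - 855*161 - 9*161*(-87)) - (-28 - 87*109) = (-217075 + 198795 - 137655 + 126063) - (-28 - 9483) = -29872 - 1*(-9511) = -29872 + 9511 = -20361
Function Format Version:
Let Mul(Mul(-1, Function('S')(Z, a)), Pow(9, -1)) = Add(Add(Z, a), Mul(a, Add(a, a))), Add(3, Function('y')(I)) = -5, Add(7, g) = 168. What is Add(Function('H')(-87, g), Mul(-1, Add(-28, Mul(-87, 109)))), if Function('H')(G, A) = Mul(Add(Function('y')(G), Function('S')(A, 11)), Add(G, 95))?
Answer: -20361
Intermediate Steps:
g = 161 (g = Add(-7, 168) = 161)
Function('y')(I) = -8 (Function('y')(I) = Add(-3, -5) = -8)
Function('S')(Z, a) = Add(Mul(-18, Pow(a, 2)), Mul(-9, Z), Mul(-9, a)) (Function('S')(Z, a) = Mul(-9, Add(Add(Z, a), Mul(a, Add(a, a)))) = Mul(-9, Add(Add(Z, a), Mul(a, Mul(2, a)))) = Mul(-9, Add(Add(Z, a), Mul(2, Pow(a, 2)))) = Mul(-9, Add(Z, a, Mul(2, Pow(a, 2)))) = Add(Mul(-18, Pow(a, 2)), Mul(-9, Z), Mul(-9, a)))
Function('H')(G, A) = Mul(Add(-2285, Mul(-9, A)), Add(95, G)) (Function('H')(G, A) = Mul(Add(-8, Add(Mul(-18, Pow(11, 2)), Mul(-9, A), Mul(-9, 11))), Add(G, 95)) = Mul(Add(-8, Add(Mul(-18, 121), Mul(-9, A), -99)), Add(95, G)) = Mul(Add(-8, Add(-2178, Mul(-9, A), -99)), Add(95, G)) = Mul(Add(-8, Add(-2277, Mul(-9, A))), Add(95, G)) = Mul(Add(-2285, Mul(-9, A)), Add(95, G)))
Add(Function('H')(-87, g), Mul(-1, Add(-28, Mul(-87, 109)))) = Add(Add(-217075, Mul(-2285, -87), Mul(-855, 161), Mul(-9, 161, -87)), Mul(-1, Add(-28, Mul(-87, 109)))) = Add(Add(-217075, 198795, -137655, 126063), Mul(-1, Add(-28, -9483))) = Add(-29872, Mul(-1, -9511)) = Add(-29872, 9511) = -20361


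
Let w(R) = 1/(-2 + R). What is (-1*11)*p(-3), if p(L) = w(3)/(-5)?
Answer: 11/5 ≈ 2.2000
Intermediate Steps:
p(L) = -1/5 (p(L) = 1/((-2 + 3)*(-5)) = -1/5/1 = 1*(-1/5) = -1/5)
(-1*11)*p(-3) = -1*11*(-1/5) = -11*(-1/5) = 11/5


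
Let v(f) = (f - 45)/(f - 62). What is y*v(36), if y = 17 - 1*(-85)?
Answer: 459/13 ≈ 35.308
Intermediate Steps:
v(f) = (-45 + f)/(-62 + f)
y = 102 (y = 17 + 85 = 102)
y*v(36) = 102*((-45 + 36)/(-62 + 36)) = 102*(-9/(-26)) = 102*(-1/26*(-9)) = 102*(9/26) = 459/13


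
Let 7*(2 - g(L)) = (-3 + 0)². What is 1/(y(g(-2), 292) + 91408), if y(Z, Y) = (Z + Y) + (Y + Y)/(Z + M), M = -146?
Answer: 7119/652788769 ≈ 1.0906e-5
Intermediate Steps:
g(L) = 5/7 (g(L) = 2 - (-3 + 0)²/7 = 2 - ⅐*(-3)² = 2 - ⅐*9 = 2 - 9/7 = 5/7)
y(Z, Y) = Y + Z + 2*Y/(-146 + Z) (y(Z, Y) = (Z + Y) + (Y + Y)/(Z - 146) = (Y + Z) + (2*Y)/(-146 + Z) = (Y + Z) + 2*Y/(-146 + Z) = Y + Z + 2*Y/(-146 + Z))
1/(y(g(-2), 292) + 91408) = 1/(((5/7)² - 146*5/7 - 144*292 + 292*(5/7))/(-146 + 5/7) + 91408) = 1/((25/49 - 730/7 - 42048 + 1460/7)/(-1017/7) + 91408) = 1/(-7/1017*(-2055217/49) + 91408) = 1/(2055217/7119 + 91408) = 1/(652788769/7119) = 7119/652788769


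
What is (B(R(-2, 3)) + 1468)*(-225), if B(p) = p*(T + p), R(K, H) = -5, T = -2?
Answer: -338175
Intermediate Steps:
B(p) = p*(-2 + p)
(B(R(-2, 3)) + 1468)*(-225) = (-5*(-2 - 5) + 1468)*(-225) = (-5*(-7) + 1468)*(-225) = (35 + 1468)*(-225) = 1503*(-225) = -338175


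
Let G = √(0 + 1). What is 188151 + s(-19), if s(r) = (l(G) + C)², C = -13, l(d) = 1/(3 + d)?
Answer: 3013017/16 ≈ 1.8831e+5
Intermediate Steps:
G = 1 (G = √1 = 1)
s(r) = 2601/16 (s(r) = (1/(3 + 1) - 13)² = (1/4 - 13)² = (¼ - 13)² = (-51/4)² = 2601/16)
188151 + s(-19) = 188151 + 2601/16 = 3013017/16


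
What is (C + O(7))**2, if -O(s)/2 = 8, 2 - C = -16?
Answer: 4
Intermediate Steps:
C = 18 (C = 2 - 1*(-16) = 2 + 16 = 18)
O(s) = -16 (O(s) = -2*8 = -16)
(C + O(7))**2 = (18 - 16)**2 = 2**2 = 4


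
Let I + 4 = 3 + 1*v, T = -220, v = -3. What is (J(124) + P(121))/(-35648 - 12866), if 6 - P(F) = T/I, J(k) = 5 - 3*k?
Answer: 208/24257 ≈ 0.0085748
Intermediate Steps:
I = -4 (I = -4 + (3 + 1*(-3)) = -4 + (3 - 3) = -4 + 0 = -4)
P(F) = -49 (P(F) = 6 - (-220)/(-4) = 6 - (-220)*(-1)/4 = 6 - 1*55 = 6 - 55 = -49)
(J(124) + P(121))/(-35648 - 12866) = ((5 - 3*124) - 49)/(-35648 - 12866) = ((5 - 372) - 49)/(-48514) = (-367 - 49)*(-1/48514) = -416*(-1/48514) = 208/24257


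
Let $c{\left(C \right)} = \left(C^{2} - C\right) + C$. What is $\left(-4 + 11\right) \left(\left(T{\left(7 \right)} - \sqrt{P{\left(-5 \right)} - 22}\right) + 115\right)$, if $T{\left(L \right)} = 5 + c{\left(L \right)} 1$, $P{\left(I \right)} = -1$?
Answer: $1183 - 7 i \sqrt{23} \approx 1183.0 - 33.571 i$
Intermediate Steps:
$c{\left(C \right)} = C^{2}$
$T{\left(L \right)} = 5 + L^{2}$ ($T{\left(L \right)} = 5 + L^{2} \cdot 1 = 5 + L^{2}$)
$\left(-4 + 11\right) \left(\left(T{\left(7 \right)} - \sqrt{P{\left(-5 \right)} - 22}\right) + 115\right) = \left(-4 + 11\right) \left(\left(\left(5 + 7^{2}\right) - \sqrt{-1 - 22}\right) + 115\right) = 7 \left(\left(\left(5 + 49\right) - \sqrt{-23}\right) + 115\right) = 7 \left(\left(54 - i \sqrt{23}\right) + 115\right) = 7 \left(169 - i \sqrt{23}\right) = 1183 - 7 i \sqrt{23}$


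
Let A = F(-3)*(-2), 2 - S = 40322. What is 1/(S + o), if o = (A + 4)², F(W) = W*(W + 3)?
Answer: -1/40304 ≈ -2.4811e-5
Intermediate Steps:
S = -40320 (S = 2 - 1*40322 = 2 - 40322 = -40320)
F(W) = W*(3 + W)
A = 0 (A = -3*(3 - 3)*(-2) = -3*0*(-2) = 0*(-2) = 0)
o = 16 (o = (0 + 4)² = 4² = 16)
1/(S + o) = 1/(-40320 + 16) = 1/(-40304) = -1/40304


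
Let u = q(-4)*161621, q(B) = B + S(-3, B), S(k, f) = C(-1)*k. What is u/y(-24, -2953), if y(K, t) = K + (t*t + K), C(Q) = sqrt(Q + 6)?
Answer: -646484/8720161 - 484863*sqrt(5)/8720161 ≈ -0.19847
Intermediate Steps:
C(Q) = sqrt(6 + Q)
y(K, t) = t**2 + 2*K (y(K, t) = K + (t**2 + K) = K + (K + t**2) = t**2 + 2*K)
S(k, f) = k*sqrt(5) (S(k, f) = sqrt(6 - 1)*k = sqrt(5)*k = k*sqrt(5))
q(B) = B - 3*sqrt(5)
u = -646484 - 484863*sqrt(5) (u = (-4 - 3*sqrt(5))*161621 = -646484 - 484863*sqrt(5) ≈ -1.7307e+6)
u/y(-24, -2953) = (-646484 - 484863*sqrt(5))/((-2953)**2 + 2*(-24)) = (-646484 - 484863*sqrt(5))/(8720209 - 48) = (-646484 - 484863*sqrt(5))/8720161 = (-646484 - 484863*sqrt(5))*(1/8720161) = -646484/8720161 - 484863*sqrt(5)/8720161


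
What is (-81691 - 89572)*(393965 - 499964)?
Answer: 18153706737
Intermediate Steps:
(-81691 - 89572)*(393965 - 499964) = -171263*(-105999) = 18153706737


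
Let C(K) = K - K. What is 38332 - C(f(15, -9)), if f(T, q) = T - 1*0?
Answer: 38332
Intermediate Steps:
f(T, q) = T (f(T, q) = T + 0 = T)
C(K) = 0
38332 - C(f(15, -9)) = 38332 - 1*0 = 38332 + 0 = 38332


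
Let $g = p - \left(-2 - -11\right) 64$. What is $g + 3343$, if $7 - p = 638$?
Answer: $2136$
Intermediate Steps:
$p = -631$ ($p = 7 - 638 = -631$)
$g = -1207$ ($g = -631 - \left(-2 - -11\right) 64 = -631 - \left(-2 + 11\right) 64 = -631 - 9 \cdot 64 = -631 - 576 = -1207$)
$g + 3343 = -1207 + 3343 = 2136$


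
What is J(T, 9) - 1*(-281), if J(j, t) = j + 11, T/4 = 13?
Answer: 344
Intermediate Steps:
T = 52 (T = 4*13 = 52)
J(j, t) = 11 + j
J(T, 9) - 1*(-281) = (11 + 52) - 1*(-281) = 63 + 281 = 344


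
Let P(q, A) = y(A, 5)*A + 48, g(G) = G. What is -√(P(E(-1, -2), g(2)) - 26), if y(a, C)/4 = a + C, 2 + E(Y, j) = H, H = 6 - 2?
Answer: -√78 ≈ -8.8318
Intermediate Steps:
H = 4
E(Y, j) = 2 (E(Y, j) = -2 + 4 = 2)
y(a, C) = 4*C + 4*a (y(a, C) = 4*(a + C) = 4*(C + a) = 4*C + 4*a)
P(q, A) = 48 + A*(20 + 4*A) (P(q, A) = (4*5 + 4*A)*A + 48 = (20 + 4*A)*A + 48 = A*(20 + 4*A) + 48 = 48 + A*(20 + 4*A))
-√(P(E(-1, -2), g(2)) - 26) = -√((48 + 4*2*(5 + 2)) - 26) = -√((48 + 4*2*7) - 26) = -√((48 + 56) - 26) = -√(104 - 26) = -√78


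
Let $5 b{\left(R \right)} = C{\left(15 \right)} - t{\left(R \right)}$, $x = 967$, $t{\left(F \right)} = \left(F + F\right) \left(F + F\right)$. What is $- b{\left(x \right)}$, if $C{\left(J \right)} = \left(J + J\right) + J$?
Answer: $\frac{3740311}{5} \approx 7.4806 \cdot 10^{5}$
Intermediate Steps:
$t{\left(F \right)} = 4 F^{2}$ ($t{\left(F \right)} = 2 F 2 F = 4 F^{2}$)
$C{\left(J \right)} = 3 J$ ($C{\left(J \right)} = 2 J + J = 3 J$)
$b{\left(R \right)} = 9 - \frac{4 R^{2}}{5}$ ($b{\left(R \right)} = \frac{3 \cdot 15 - 4 R^{2}}{5} = \frac{45 - 4 R^{2}}{5} = 9 - \frac{4 R^{2}}{5}$)
$- b{\left(x \right)} = - (9 - \frac{4 \cdot 967^{2}}{5}) = - (9 - \frac{3740356}{5}) = \left(-1\right) \left(- \frac{3740311}{5}\right) = \frac{3740311}{5}$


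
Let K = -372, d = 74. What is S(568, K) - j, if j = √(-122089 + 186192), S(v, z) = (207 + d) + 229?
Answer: 510 - √64103 ≈ 256.81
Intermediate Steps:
S(v, z) = 510 (S(v, z) = (207 + 74) + 229 = 281 + 229 = 510)
j = √64103 ≈ 253.19
S(568, K) - j = 510 - √64103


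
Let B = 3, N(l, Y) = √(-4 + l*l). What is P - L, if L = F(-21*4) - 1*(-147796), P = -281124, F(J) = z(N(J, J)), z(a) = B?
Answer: -428923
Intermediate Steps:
N(l, Y) = √(-4 + l²)
z(a) = 3
F(J) = 3
L = 147799 (L = 3 - 1*(-147796) = 3 + 147796 = 147799)
P - L = -281124 - 1*147799 = -281124 - 147799 = -428923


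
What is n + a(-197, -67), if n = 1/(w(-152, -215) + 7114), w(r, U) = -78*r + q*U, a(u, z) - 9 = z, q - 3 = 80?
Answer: -65249/1125 ≈ -57.999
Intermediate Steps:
q = 83 (q = 3 + 80 = 83)
a(u, z) = 9 + z
w(r, U) = -78*r + 83*U
n = 1/1125 (n = 1/((-78*(-152) + 83*(-215)) + 7114) = 1/((11856 - 17845) + 7114) = 1/(-5989 + 7114) = 1/1125 ≈ 0.00088889)
n + a(-197, -67) = 1/1125 + (9 - 67) = 1/1125 - 58 = -65249/1125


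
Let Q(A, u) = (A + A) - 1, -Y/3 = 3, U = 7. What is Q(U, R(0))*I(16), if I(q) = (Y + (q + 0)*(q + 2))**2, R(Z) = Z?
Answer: 1011933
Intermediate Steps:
Y = -9 (Y = -3*3 = -9)
Q(A, u) = -1 + 2*A (Q(A, u) = 2*A - 1 = -1 + 2*A)
I(q) = (-9 + q*(2 + q))**2 (I(q) = (-9 + (q + 0)*(q + 2))**2 = (-9 + q*(2 + q))**2)
Q(U, R(0))*I(16) = (-1 + 2*7)*(-9 + 16**2 + 2*16)**2 = (-1 + 14)*(-9 + 256 + 32)**2 = 13*279**2 = 13*77841 = 1011933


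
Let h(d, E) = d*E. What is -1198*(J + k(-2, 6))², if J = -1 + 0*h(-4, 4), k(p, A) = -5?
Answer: -43128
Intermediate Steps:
h(d, E) = E*d
J = -1 (J = -1 + 0*(4*(-4)) = -1 + 0*(-16) = -1 + 0 = -1)
-1198*(J + k(-2, 6))² = -1198*(-1 - 5)² = -1198*(-6)² = -1198*36 = -43128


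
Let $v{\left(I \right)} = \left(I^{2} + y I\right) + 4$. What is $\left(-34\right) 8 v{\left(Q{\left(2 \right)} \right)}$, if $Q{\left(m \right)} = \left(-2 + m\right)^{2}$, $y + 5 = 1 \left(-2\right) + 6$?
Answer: $-1088$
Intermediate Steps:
$y = -1$ ($y = -5 + \left(1 \left(-2\right) + 6\right) = -5 + \left(-2 + 6\right) = -5 + 4 = -1$)
$v{\left(I \right)} = 4 + I^{2} - I$ ($v{\left(I \right)} = \left(I^{2} - I\right) + 4 = 4 + I^{2} - I$)
$\left(-34\right) 8 v{\left(Q{\left(2 \right)} \right)} = \left(-34\right) 8 \left(4 + \left(\left(-2 + 2\right)^{2}\right)^{2} - \left(-2 + 2\right)^{2}\right) = - 272 \left(4 + \left(0^{2}\right)^{2} - 0^{2}\right) = - 272 \left(4 + 0^{2} - 0\right) = - 272 \left(4 + 0 + 0\right) = \left(-272\right) 4 = -1088$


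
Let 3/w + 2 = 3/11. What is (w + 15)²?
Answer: 63504/361 ≈ 175.91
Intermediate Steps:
w = -33/19 (w = 3/(-2 + 3/11) = 3/(-19/11) = 3*(-11/19) = -33/19 ≈ -1.7368)
(w + 15)² = (-33/19 + 15)² = (252/19)² = 63504/361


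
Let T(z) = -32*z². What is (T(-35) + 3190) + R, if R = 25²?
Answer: -35385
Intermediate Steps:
R = 625
(T(-35) + 3190) + R = (-32*(-35)² + 3190) + 625 = (-32*1225 + 3190) + 625 = (-39200 + 3190) + 625 = -36010 + 625 = -35385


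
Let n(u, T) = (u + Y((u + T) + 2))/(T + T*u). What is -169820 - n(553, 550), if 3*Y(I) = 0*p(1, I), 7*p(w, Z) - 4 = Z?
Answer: -51744154553/304700 ≈ -1.6982e+5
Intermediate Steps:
p(w, Z) = 4/7 + Z/7
Y(I) = 0 (Y(I) = (0*(4/7 + I/7))/3 = (1/3)*0 = 0)
n(u, T) = u/(T + T*u) (n(u, T) = (u + 0)/(T + T*u) = u/(T + T*u))
-169820 - n(553, 550) = -169820 - 553/(550*(1 + 553)) = -169820 - 553/(550*554) = -169820 - 1*553/304700 = -169820 - 553/304700 = -51744154553/304700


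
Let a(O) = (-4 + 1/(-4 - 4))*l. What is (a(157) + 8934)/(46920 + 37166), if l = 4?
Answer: 17835/168172 ≈ 0.10605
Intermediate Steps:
a(O) = -33/2 (a(O) = (-4 + 1/(-4 - 4))*4 = (-4 + 1/(-8))*4 = (-4 - 1/8)*4 = -33/8*4 = -33/2)
(a(157) + 8934)/(46920 + 37166) = (-33/2 + 8934)/(46920 + 37166) = (17835/2)/84086 = (17835/2)*(1/84086) = 17835/168172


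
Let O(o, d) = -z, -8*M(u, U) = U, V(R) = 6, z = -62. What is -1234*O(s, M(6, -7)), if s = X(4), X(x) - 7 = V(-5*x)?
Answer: -76508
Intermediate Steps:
M(u, U) = -U/8
X(x) = 13 (X(x) = 7 + 6 = 13)
s = 13
O(o, d) = 62 (O(o, d) = -1*(-62) = 62)
-1234*O(s, M(6, -7)) = -1234*62 = -76508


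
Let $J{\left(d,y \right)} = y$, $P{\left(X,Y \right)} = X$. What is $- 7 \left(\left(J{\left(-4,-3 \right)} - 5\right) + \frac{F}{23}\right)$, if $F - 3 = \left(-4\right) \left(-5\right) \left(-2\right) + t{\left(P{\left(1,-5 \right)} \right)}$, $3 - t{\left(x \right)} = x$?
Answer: $\frac{1533}{23} \approx 66.652$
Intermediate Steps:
$t{\left(x \right)} = 3 - x$
$F = -35$ ($F = 3 + \left(\left(-4\right) \left(-5\right) \left(-2\right) + \left(3 - 1\right)\right) = 3 + \left(20 \left(-2\right) + \left(3 - 1\right)\right) = 3 + \left(-40 + 2\right) = 3 - 38 = -35$)
$- 7 \left(\left(J{\left(-4,-3 \right)} - 5\right) + \frac{F}{23}\right) = - 7 \left(\left(-3 - 5\right) - \frac{35}{23}\right) = - 7 \left(-8 - \frac{35}{23}\right) = \left(-7\right) \left(- \frac{219}{23}\right) = \frac{1533}{23}$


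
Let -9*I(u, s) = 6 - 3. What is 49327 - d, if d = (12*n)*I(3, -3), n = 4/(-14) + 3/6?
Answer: 345295/7 ≈ 49328.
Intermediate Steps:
I(u, s) = -⅓ (I(u, s) = -(6 - 3)/9 = -⅑*3 = -⅓)
n = 3/14 (n = 4*(-1/14) + 3*(⅙) = -2/7 + ½ = 3/14 ≈ 0.21429)
d = -6/7 (d = (12*(3/14))*(-⅓) = (18/7)*(-⅓) = -6/7 ≈ -0.85714)
49327 - d = 49327 - 1*(-6/7) = 49327 + 6/7 = 345295/7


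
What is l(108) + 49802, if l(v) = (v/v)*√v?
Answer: 49802 + 6*√3 ≈ 49812.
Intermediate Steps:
l(v) = √v (l(v) = 1*√v = √v)
l(108) + 49802 = √108 + 49802 = 6*√3 + 49802 = 49802 + 6*√3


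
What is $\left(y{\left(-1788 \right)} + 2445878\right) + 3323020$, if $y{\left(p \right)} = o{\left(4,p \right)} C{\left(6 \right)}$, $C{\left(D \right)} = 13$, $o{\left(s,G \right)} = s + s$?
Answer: $5769002$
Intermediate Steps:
$o{\left(s,G \right)} = 2 s$
$y{\left(p \right)} = 104$ ($y{\left(p \right)} = 2 \cdot 4 \cdot 13 = 8 \cdot 13 = 104$)
$\left(y{\left(-1788 \right)} + 2445878\right) + 3323020 = \left(104 + 2445878\right) + 3323020 = 2445982 + 3323020 = 5769002$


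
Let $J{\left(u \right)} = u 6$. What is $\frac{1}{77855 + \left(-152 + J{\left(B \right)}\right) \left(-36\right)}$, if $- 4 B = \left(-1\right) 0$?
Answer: $\frac{1}{83327} \approx 1.2001 \cdot 10^{-5}$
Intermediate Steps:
$B = 0$ ($B = - \frac{\left(-1\right) 0}{4} = \left(- \frac{1}{4}\right) 0 = 0$)
$J{\left(u \right)} = 6 u$
$\frac{1}{77855 + \left(-152 + J{\left(B \right)}\right) \left(-36\right)} = \frac{1}{77855 + \left(-152 + 6 \cdot 0\right) \left(-36\right)} = \frac{1}{77855 + \left(-152 + 0\right) \left(-36\right)} = \frac{1}{77855 - -5472} = \frac{1}{77855 + 5472} = \frac{1}{83327}$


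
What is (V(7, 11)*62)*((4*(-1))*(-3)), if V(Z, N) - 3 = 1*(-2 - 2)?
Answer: -744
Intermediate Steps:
V(Z, N) = -1 (V(Z, N) = 3 + 1*(-2 - 2) = 3 + 1*(-4) = 3 - 4 = -1)
(V(7, 11)*62)*((4*(-1))*(-3)) = (-1*62)*((4*(-1))*(-3)) = -(-248)*(-3) = -62*12 = -744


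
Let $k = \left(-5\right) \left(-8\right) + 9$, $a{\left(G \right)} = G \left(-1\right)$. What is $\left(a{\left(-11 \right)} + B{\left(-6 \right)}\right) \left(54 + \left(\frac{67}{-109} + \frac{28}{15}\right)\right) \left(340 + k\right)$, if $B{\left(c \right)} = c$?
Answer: $\frac{35141093}{327} \approx 1.0747 \cdot 10^{5}$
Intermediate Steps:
$a{\left(G \right)} = - G$
$k = 49$ ($k = 40 + 9 = 49$)
$\left(a{\left(-11 \right)} + B{\left(-6 \right)}\right) \left(54 + \left(\frac{67}{-109} + \frac{28}{15}\right)\right) \left(340 + k\right) = \left(\left(-1\right) \left(-11\right) - 6\right) \left(54 + \left(\frac{67}{-109} + \frac{28}{15}\right)\right) \left(340 + 49\right) = \left(11 - 6\right) \left(54 + \left(67 \left(- \frac{1}{109}\right) + 28 \cdot \frac{1}{15}\right)\right) 389 = 5 \left(54 + \left(- \frac{67}{109} + \frac{28}{15}\right)\right) 389 = 5 \left(54 + \frac{2047}{1635}\right) 389 = 5 \cdot \frac{90337}{1635} \cdot 389 = \frac{90337}{327} \cdot 389 = \frac{35141093}{327}$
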